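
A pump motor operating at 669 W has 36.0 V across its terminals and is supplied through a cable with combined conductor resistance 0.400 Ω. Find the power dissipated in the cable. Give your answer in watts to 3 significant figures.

138 W

The cable and load are in series, so the same current flows in both; the loss is I²R_line.
I = P / V = 669 / 36.0 = 18.58 A through the cable.
P_line = I² R_line = (18.58)² × 0.400 = 138.1 W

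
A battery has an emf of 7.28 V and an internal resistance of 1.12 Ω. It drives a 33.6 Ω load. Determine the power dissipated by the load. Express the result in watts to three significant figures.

1.48 W

With r and R in series, I = ε/(r+R); the load dissipates I²R.
I = ε / (r + R) = 7.28 / (1.12 + 33.6) = 0.2097 A
P_load = I² R = (0.2097)² × 33.6 = 1.477 W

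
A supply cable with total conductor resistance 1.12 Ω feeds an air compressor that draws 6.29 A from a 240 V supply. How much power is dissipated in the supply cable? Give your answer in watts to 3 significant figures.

The supply cable and load are in series, so the same current flows in both; the loss is I²R_line.
The supply cable carries the full 6.29 A.
P_line = I² R_line = (6.290)² × 1.12 = 44.31 W

44.3 W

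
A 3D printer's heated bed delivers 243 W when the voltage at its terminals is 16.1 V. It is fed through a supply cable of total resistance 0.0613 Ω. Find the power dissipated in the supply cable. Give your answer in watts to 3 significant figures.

The supply cable and load are in series, so the same current flows in both; the loss is I²R_line.
I = P / V = 243 / 16.1 = 15.09 A through the supply cable.
P_line = I² R_line = (15.09)² × 0.0613 = 13.96 W

14.0 W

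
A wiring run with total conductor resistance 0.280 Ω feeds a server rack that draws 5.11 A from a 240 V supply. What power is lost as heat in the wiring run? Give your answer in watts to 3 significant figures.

7.31 W

The wiring run and load are in series, so the same current flows in both; the loss is I²R_line.
The wiring run carries the full 5.11 A.
P_line = I² R_line = (5.110)² × 0.280 = 7.311 W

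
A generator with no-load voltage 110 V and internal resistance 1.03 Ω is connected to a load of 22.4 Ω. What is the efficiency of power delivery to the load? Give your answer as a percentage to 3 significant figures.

The source delivers εI, of which I²R reaches the load and I²r is lost; since I is common, η = R/(R+r).
η = R / (R + r) = 22.4 / (22.4 + 1.03) = 0.9560

95.6 %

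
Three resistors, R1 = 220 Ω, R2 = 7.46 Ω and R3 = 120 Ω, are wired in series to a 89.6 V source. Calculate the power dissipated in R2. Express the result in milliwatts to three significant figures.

The current is common to all series resistors; compute it, then apply P = I²R for the target.
R_total = 220 + 7.46 + 120 = 347.5 Ω
I = V / R_total = 89.6 / 347.5 = 0.2579 A
P_R2 = I² × R2 = (0.2579)² × 7.46 = 0.4961 W

496 mW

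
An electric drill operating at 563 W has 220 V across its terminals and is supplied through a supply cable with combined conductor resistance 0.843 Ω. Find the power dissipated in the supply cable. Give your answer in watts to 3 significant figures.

Only the current and the line resistance are needed for the I²R loss.
I = P / V = 563 / 220 = 2.559 A through the supply cable.
P_line = I² R_line = (2.559)² × 0.843 = 5.521 W

5.52 W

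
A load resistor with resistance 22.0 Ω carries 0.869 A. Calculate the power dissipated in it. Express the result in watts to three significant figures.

16.6 W

Knowing I and R, the power is just I²R — no need to find V first.
P = (0.8690 A)² × 22.0 Ω = 16.61 W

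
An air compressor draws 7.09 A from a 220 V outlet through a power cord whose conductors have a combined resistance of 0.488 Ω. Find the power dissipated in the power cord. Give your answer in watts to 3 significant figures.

24.5 W

Line loss is just I²R for the cable — we know both I and R_line directly.
The power cord carries the full 7.09 A.
P_line = I² R_line = (7.090)² × 0.488 = 24.53 W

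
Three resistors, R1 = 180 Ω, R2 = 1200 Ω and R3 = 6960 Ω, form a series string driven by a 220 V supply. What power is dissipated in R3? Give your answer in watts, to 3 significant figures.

Series elements share the same current, so find I first, then use P = I²R.
R_total = 180 + 1200 + 6960 = 8340 Ω
I = V / R_total = 220 / 8340 = 0.02638 A
P_R3 = I² × R3 = (0.02638)² × 6960 = 4.843 W

4.84 W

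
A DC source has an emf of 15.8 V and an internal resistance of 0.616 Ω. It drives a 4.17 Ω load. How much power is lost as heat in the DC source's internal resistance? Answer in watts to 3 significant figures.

6.71 W

Internal loss is I²r, with I set by the total series resistance r+R.
I = ε / (r + R) = 15.8 / (0.616 + 4.17) = 3.301 A
P_int = I² r = (3.301)² × 0.616 = 6.714 W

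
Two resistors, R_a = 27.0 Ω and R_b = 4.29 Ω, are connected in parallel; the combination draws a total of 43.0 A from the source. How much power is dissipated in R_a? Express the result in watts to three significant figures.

We need the common branch voltage; get it from I_total × R_eq, then P = V²/R for the branch.
1/R_eq = 1/27.0 + 1/4.29 ⇒ R_eq = 3.702 Ω
V = I_total × R_eq = 43.00 × 3.702 = 159.2 V
P_R_a = V² / R_a = (159.2)² / 27.0 = 938.4 W

938 W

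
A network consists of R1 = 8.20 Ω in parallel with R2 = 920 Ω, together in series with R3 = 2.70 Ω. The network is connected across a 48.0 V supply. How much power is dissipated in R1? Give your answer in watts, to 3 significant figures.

Reduce the parallel combination to a single R_p; the circuit then becomes R_p in series with the remaining resistor.
R_p = (8.20×920)/(8.20+920) = 8.128 Ω
R_total = R_p + 2.70 = 8.128 + 2.70 = 10.83 Ω
I = V / R_total = 48.0 / 10.83 = 4.433 A
Voltage across the parallel pair: V_p = I × R_p = 4.433 × 8.128 = 36.03 V
R1 sits across V_p; its power is V_p²/R.
P_R1 = (36.03)² / 8.20 = 158.3 W

158 W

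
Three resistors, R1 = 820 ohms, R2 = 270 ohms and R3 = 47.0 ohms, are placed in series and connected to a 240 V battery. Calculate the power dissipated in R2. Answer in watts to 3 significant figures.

12.0 W

Series elements share the same current, so find I first, then use P = I²R.
R_total = 820 + 270 + 47.0 = 1137 Ω
I = V / R_total = 240 / 1137 = 0.2111 A
P_R2 = I² × R2 = (0.2111)² × 270 = 12.03 W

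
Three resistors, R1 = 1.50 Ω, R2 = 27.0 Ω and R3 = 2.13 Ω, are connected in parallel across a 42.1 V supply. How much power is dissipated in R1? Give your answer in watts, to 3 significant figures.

1180 W

Every branch has 42.1 V across it, so for R1 the power is simply V²/R.
P_R1 = V² / R1 = (42.1)² / 1.50 Ω = 1182 W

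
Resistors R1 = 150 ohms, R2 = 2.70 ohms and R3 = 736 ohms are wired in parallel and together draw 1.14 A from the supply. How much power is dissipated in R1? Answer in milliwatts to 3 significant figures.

We need the common branch voltage; get it from I_total × R_eq, then P = V²/R for the branch.
1/R_eq = 1/150 + 1/2.70 + 1/736 ⇒ R_eq = 2.643 Ω
V = I_total × R_eq = 1.140 × 2.643 = 3.013 V
P_R1 = V² / R1 = (3.013)² / 150 = 0.06051 W

60.5 mW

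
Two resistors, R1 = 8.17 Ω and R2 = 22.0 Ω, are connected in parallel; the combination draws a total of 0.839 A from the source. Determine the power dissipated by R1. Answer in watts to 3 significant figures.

3.06 W

Only the total current is stated, so first find the parallel equivalent to get the voltage across the combination.
1/R_eq = 1/8.17 + 1/22.0 ⇒ R_eq = 5.958 Ω
V = I_total × R_eq = 0.8390 × 5.958 = 4.998 V
P_R1 = V² / R1 = (4.998)² / 8.17 = 3.058 W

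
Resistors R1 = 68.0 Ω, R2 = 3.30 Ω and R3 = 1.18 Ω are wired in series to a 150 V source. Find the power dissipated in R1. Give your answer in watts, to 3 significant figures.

Series elements share the same current, so find I first, then use P = I²R.
R_total = 68.0 + 3.30 + 1.18 = 72.48 Ω
I = V / R_total = 150 / 72.48 = 2.070 A
P_R1 = I² × R1 = (2.070)² × 68.0 = 291.2 W

291 W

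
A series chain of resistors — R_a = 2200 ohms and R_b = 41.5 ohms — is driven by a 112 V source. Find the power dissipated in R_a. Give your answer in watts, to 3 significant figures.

Series elements share the same current, so find I first, then use P = I²R.
R_total = 2200 + 41.5 = 2242 Ω
I = V / R_total = 112 / 2242 = 0.04997 A
P_R_a = I² × R_a = (0.04997)² × 2200 = 5.493 W

5.49 W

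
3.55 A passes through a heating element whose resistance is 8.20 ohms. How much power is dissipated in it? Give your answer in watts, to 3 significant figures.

103 W

With I and R stated, P = I²R applies in one step.
P = (3.550 A)² × 8.20 Ω = 103.3 W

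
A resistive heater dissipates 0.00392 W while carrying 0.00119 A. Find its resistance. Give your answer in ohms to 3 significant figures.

2770 Ω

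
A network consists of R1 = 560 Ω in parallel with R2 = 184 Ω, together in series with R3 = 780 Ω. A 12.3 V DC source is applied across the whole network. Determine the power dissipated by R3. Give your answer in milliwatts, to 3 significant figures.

140 mW

Collapse the R1‖R2 pair into one equivalent R_p; then R_p and R3 form a series string.
R_p = (560×184)/(560+184) = 138.5 Ω
R_total = R_p + 780 = 138.5 + 780 = 918.5 Ω
I = V / R_total = 12.3 / 918.5 = 0.01339 A
R3 is the series element, so its power is I²R.
P_R3 = (0.01339)² × 780 = 0.1399 W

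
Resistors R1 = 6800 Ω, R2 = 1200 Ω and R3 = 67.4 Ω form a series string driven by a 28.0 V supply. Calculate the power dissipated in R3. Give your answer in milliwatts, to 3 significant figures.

0.812 mW

Series elements share the same current, so find I first, then use P = I²R.
R_total = 6800 + 1200 + 67.4 = 8067 Ω
I = V / R_total = 28.0 / 8067 = 0.003471 A
P_R3 = I² × R3 = (0.003471)² × 67.4 = 0.0008119 W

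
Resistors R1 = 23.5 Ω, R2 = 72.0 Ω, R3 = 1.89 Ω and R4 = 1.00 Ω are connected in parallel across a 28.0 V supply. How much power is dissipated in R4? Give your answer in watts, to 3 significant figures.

784 W

R4 sits directly across the source, so P = V²/R with V = 28.0 V.
P_R4 = V² / R4 = (28.0)² / 1.00 Ω = 784.0 W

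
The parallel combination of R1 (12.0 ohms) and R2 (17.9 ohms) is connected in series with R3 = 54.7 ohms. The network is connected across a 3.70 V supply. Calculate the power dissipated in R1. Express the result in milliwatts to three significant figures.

15.4 mW

First find R_p for the parallel pair, then treat R_p + R3 as a series loop.
R_p = (12.0×17.9)/(12.0+17.9) = 7.184 Ω
R_total = R_p + 54.7 = 7.184 + 54.7 = 61.88 Ω
I = V / R_total = 3.70 / 61.88 = 0.05979 A
Voltage across the parallel pair: V_p = I × R_p = 0.05979 × 7.184 = 0.4295 V
R1 has V_p across it, so P = V_p²/R1.
P_R1 = (0.4295)² / 12.0 = 0.01537 W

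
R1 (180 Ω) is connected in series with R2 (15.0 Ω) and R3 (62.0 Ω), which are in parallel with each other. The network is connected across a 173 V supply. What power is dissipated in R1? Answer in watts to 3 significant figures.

Collapse R2‖R3 to a single equivalent, reducing the network to two series elements.
R_p = (15.0×62.0)/(15.0+62.0) = 12.08 Ω
R_total = 180 + 12.08 = 192.1 Ω
I = V / R_total = 173 / 192.1 = 0.9007 A
The full supply current passes through R1: P = I²R.
P_R1 = (0.9007)² × 180 = 146.0 W

146 W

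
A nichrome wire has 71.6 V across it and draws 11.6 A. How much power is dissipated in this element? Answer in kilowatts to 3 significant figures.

0.831 kW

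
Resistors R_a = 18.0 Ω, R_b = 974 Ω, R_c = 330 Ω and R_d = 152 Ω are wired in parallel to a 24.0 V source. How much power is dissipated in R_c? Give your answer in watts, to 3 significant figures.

R_c sits directly across the source, so P = V²/R with V = 24.0 V.
P_R_c = V² / R_c = (24.0)² / 330 Ω = 1.745 W

1.75 W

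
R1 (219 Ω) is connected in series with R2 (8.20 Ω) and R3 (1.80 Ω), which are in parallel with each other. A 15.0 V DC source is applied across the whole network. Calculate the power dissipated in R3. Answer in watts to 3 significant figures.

0.00560 W

First combine the parallel branches into one equivalent R_p, then R1 + R_p is a series pair.
R_p = (8.20×1.80)/(8.20+1.80) = 1.476 Ω
R_total = 219 + 1.476 = 220.5 Ω
I = V / R_total = 15.0 / 220.5 = 0.06803 A
Voltage across the parallel pair: V_p = I × R_p = 0.06803 × 1.476 = 0.1004 V
R3 is across V_p, so use P = V²/R for that branch.
P_R3 = (0.1004)² / 1.80 = 0.005602 W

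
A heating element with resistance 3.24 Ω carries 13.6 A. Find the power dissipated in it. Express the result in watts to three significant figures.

599 W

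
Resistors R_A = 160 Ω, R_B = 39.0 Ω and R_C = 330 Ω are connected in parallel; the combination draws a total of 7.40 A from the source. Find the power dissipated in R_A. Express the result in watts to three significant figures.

281 W

The branches share the same voltage, but only the total current is given — find V from the equivalent resistance first.
1/R_eq = 1/160 + 1/39.0 + 1/330 ⇒ R_eq = 28.64 Ω
V = I_total × R_eq = 7.400 × 28.64 = 211.9 V
P_R_A = V² / R_A = (211.9)² / 160 = 280.6 W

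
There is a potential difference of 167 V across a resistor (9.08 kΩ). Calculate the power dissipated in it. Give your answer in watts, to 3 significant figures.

We know the drop across the element and its resistance — P = V²/R, one step.
P = (167 V)² / 9080 Ω = 3.071 W

3.07 W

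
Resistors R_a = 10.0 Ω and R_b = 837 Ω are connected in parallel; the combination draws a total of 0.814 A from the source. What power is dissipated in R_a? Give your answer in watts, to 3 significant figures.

We need the common branch voltage; get it from I_total × R_eq, then P = V²/R for the branch.
1/R_eq = 1/10.0 + 1/837 ⇒ R_eq = 9.882 Ω
V = I_total × R_eq = 0.8140 × 9.882 = 8.044 V
P_R_a = V² / R_a = (8.044)² / 10.0 = 6.470 W

6.47 W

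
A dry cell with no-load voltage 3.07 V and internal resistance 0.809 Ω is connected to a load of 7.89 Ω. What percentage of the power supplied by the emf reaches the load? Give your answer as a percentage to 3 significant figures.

90.7 %

The source delivers εI, of which I²R reaches the load and I²r is lost; since I is common, η = R/(R+r).
η = R / (R + r) = 7.89 / (7.89 + 0.809) = 0.9070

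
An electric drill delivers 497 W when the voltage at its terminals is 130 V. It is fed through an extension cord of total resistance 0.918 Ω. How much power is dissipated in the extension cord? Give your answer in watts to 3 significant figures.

13.4 W

Only the current and the line resistance are needed for the I²R loss.
I = P / V = 497 / 130 = 3.823 A through the extension cord.
P_line = I² R_line = (3.823)² × 0.918 = 13.42 W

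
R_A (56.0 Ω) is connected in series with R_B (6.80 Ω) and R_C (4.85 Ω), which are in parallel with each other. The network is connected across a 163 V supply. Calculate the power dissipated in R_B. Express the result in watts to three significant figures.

Collapse R_B‖R_C to a single equivalent, reducing the network to two series elements.
R_p = (6.80×4.85)/(6.80+4.85) = 2.831 Ω
R_total = 56.0 + 2.831 = 58.83 Ω
I = V / R_total = 163 / 58.83 = 2.771 A
Voltage across the parallel pair: V_p = I × R_p = 2.771 × 2.831 = 7.843 V
With V_p across R_B, its power is V_p²/R_B.
P_R_B = (7.843)² / 6.80 = 9.047 W

9.05 W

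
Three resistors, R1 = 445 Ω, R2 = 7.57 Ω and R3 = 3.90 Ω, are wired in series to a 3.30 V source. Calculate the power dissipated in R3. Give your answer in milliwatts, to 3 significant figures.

Series elements share the same current, so find I first, then use P = I²R.
R_total = 445 + 7.57 + 3.90 = 456.5 Ω
I = V / R_total = 3.30 / 456.5 = 0.007229 A
P_R3 = I² × R3 = (0.007229)² × 3.90 = 0.0002038 W

0.204 mW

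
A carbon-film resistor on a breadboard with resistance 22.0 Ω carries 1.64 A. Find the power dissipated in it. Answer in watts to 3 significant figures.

59.2 W

Knowing I and R, the power is just I²R — no need to find V first.
P = (1.640 A)² × 22.0 Ω = 59.17 W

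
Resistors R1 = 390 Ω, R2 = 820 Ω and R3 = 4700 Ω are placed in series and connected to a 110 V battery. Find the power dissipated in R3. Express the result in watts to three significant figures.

In a series string the same current flows through every resistor — find that current, then P = I²R for the one we want.
R_total = 390 + 820 + 4700 = 5910 Ω
I = V / R_total = 110 / 5910 = 0.01861 A
P_R3 = I² × R3 = (0.01861)² × 4700 = 1.628 W

1.63 W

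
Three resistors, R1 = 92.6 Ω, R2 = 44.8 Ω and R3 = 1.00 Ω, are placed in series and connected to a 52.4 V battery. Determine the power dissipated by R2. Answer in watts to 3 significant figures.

Series elements share the same current, so find I first, then use P = I²R.
R_total = 92.6 + 44.8 + 1.00 = 138.4 Ω
I = V / R_total = 52.4 / 138.4 = 0.3786 A
P_R2 = I² × R2 = (0.3786)² × 44.8 = 6.422 W

6.42 W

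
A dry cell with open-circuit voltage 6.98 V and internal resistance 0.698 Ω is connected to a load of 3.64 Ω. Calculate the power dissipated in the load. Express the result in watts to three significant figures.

Find the circuit current first, then P = I²R for the load (series elements share I).
I = ε / (r + R) = 6.98 / (0.698 + 3.64) = 1.609 A
P_load = I² R = (1.609)² × 3.64 = 9.424 W

9.42 W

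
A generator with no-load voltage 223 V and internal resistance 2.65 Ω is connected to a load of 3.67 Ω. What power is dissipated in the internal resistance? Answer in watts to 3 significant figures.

The internal resistance carries the same current as the load; P_int = I²r.
I = ε / (r + R) = 223 / (2.65 + 3.67) = 35.28 A
P_int = I² r = (35.28)² × 2.65 = 3299 W

3300 W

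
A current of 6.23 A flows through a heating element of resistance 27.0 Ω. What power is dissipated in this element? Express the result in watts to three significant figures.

1050 W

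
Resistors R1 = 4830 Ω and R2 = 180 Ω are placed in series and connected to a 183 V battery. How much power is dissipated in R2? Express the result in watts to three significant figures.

Since the resistors are in series they all carry the loop current I = V/R_total; the power in any one is I²R.
R_total = 4830 + 180 = 5010 Ω
I = V / R_total = 183 / 5010 = 0.03653 A
P_R2 = I² × R2 = (0.03653)² × 180 = 0.2402 W

0.240 W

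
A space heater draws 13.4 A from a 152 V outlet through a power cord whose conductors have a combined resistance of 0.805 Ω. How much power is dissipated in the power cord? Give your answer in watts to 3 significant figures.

145 W

The power cord is a series resistance carrying the load current; its dissipation is I²R_line.
The power cord carries the full 13.4 A.
P_line = I² R_line = (13.40)² × 0.805 = 144.5 W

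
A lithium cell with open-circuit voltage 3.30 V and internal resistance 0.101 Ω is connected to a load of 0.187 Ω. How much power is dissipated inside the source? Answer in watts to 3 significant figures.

13.3 W

Internal loss is I²r, with I set by the total series resistance r+R.
I = ε / (r + R) = 3.30 / (0.101 + 0.187) = 11.46 A
P_int = I² r = (11.46)² × 0.101 = 13.26 W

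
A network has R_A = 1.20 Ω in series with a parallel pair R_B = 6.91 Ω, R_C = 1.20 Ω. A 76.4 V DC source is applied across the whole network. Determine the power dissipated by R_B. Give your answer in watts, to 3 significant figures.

Collapse R_B‖R_C to a single equivalent, reducing the network to two series elements.
R_p = (6.91×1.20)/(6.91+1.20) = 1.022 Ω
R_total = 1.20 + 1.022 = 2.222 Ω
I = V / R_total = 76.4 / 2.222 = 34.38 A
Voltage across the parallel pair: V_p = I × R_p = 34.38 × 1.022 = 35.15 V
R_B sees V_p directly, so P = V_p² / R_B.
P_R_B = (35.15)² / 6.91 = 178.8 W

179 W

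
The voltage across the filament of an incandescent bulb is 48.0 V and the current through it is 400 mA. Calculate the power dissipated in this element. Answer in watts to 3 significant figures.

19.2 W

Both the voltage across and the current through the element are known, so P = V I applies directly.
P = 48.0 V × 0.4000 A = 19.20 W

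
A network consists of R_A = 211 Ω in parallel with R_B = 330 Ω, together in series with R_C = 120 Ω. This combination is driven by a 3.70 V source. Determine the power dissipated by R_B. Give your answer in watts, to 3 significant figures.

0.0111 W

Collapse the R_A‖R_B pair into one equivalent R_p; then R_p and R_C form a series string.
R_p = (211×330)/(211+330) = 128.7 Ω
R_total = R_p + 120 = 128.7 + 120 = 248.7 Ω
I = V / R_total = 3.70 / 248.7 = 0.01488 A
Voltage across the parallel pair: V_p = I × R_p = 0.01488 × 128.7 = 1.915 V
Use P = V²/R for R_B with V = V_p.
P_R_B = (1.915)² / 330 = 0.01111 W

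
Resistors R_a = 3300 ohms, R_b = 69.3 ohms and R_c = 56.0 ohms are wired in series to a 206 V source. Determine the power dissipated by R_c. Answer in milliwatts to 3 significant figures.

Series elements share the same current, so find I first, then use P = I²R.
R_total = 3300 + 69.3 + 56.0 = 3425 Ω
I = V / R_total = 206 / 3425 = 0.06014 A
P_R_c = I² × R_c = (0.06014)² × 56.0 = 0.2025 W

203 mW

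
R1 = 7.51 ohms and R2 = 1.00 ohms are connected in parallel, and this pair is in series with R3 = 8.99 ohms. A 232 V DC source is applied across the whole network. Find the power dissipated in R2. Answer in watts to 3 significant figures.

430 W

Combine R1 and R2 into their parallel equivalent first, reducing the network to two series resistors.
R_p = (7.51×1.00)/(7.51+1.00) = 0.8825 Ω
R_total = R_p + 8.99 = 0.8825 + 8.99 = 9.872 Ω
I = V / R_total = 232 / 9.872 = 23.50 A
Voltage across the parallel pair: V_p = I × R_p = 23.50 × 0.8825 = 20.74 V
R2 sits across V_p; its power is V_p²/R.
P_R2 = (20.74)² / 1.00 = 430.1 W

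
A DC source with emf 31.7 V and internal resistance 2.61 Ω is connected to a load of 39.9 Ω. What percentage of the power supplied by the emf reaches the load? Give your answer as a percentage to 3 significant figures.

Both r and R carry the same current, so the power split is just the resistance split: η = R/(R+r).
η = R / (R + r) = 39.9 / (39.9 + 2.61) = 0.9386

93.9 %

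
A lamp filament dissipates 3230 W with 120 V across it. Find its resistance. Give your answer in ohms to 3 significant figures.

From P = V I = I²R = V²/R, with the two given quantities we get R = V² / P.
R = (120)² / 3230 = 4.458 Ω

4.46 Ω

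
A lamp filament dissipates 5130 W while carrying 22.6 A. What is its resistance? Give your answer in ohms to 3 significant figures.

10.0 Ω

Rearranging the power relation for the two known quantities gives R = P / I².
R = 5130 / (22.60)² = 10.04 Ω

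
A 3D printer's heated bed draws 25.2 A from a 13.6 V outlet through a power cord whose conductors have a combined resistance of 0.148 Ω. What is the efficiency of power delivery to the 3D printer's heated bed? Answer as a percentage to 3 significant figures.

72.6 %

The power cord carries the full 25.2 A.
P_line = I² R_line = (25.20)² × 0.148 = 93.99 W
P_source = V I = 13.6 × 25.20 = 342.7 W; P_load = 248.7 W
η = P_load / P_source = 248.7 / 342.7 = 0.7258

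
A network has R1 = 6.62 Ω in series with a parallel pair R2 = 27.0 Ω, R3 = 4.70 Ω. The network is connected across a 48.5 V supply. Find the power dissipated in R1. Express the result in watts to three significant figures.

Collapse R2‖R3 to a single equivalent, reducing the network to two series elements.
R_p = (27.0×4.70)/(27.0+4.70) = 4.003 Ω
R_total = 6.62 + 4.003 = 10.62 Ω
I = V / R_total = 48.5 / 10.62 = 4.565 A
R1 carries the full series current, so P = I²R.
P_R1 = (4.565)² × 6.62 = 138.0 W

138 W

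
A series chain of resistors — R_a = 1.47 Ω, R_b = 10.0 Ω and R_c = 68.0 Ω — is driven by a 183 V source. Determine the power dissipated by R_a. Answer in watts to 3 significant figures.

Series elements share the same current, so find I first, then use P = I²R.
R_total = 1.47 + 10.0 + 68.0 = 79.47 Ω
I = V / R_total = 183 / 79.47 = 2.303 A
P_R_a = I² × R_a = (2.303)² × 1.47 = 7.795 W

7.79 W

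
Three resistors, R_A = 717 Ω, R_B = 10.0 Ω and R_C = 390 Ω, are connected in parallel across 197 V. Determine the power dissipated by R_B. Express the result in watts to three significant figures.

3880 W

The supply voltage appears across each parallel branch — just use P = V²/R_B.
P_R_B = V² / R_B = (197)² / 10.0 Ω = 3881 W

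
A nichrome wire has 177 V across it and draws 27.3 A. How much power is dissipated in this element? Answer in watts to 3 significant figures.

With V and I both given, power follows immediately from P = V I.
P = 177 V × 27.30 A = 4832 W

4830 W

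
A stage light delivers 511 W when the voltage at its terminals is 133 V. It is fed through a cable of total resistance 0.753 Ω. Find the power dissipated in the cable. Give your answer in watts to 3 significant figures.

The cable and load are in series, so the same current flows in both; the loss is I²R_line.
I = P / V = 511 / 133 = 3.842 A through the cable.
P_line = I² R_line = (3.842)² × 0.753 = 11.12 W

11.1 W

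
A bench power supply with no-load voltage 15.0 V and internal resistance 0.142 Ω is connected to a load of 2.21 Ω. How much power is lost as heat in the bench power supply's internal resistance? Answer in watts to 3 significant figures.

5.78 W

The internal resistance carries the same current as the load; P_int = I²r.
I = ε / (r + R) = 15.0 / (0.142 + 2.21) = 6.378 A
P_int = I² r = (6.378)² × 0.142 = 5.776 W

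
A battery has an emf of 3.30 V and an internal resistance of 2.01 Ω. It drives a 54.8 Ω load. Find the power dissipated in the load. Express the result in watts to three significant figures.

0.185 W

With r and R in series, I = ε/(r+R); the load dissipates I²R.
I = ε / (r + R) = 3.30 / (2.01 + 54.8) = 0.05809 A
P_load = I² R = (0.05809)² × 54.8 = 0.1849 W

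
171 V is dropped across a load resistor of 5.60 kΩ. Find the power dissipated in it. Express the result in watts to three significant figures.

5.22 W

Voltage and resistance are given, so P = V²/R is the one-step route.
P = (171 V)² / 5600 Ω = 5.222 W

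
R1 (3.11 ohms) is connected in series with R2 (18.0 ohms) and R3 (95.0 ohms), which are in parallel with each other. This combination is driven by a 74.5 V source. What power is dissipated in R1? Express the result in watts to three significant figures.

51.9 W

Reduce the parallel pair to R_p first; the network is then a simple series string.
R_p = (18.0×95.0)/(18.0+95.0) = 15.13 Ω
R_total = 3.11 + 15.13 = 18.24 Ω
I = V / R_total = 74.5 / 18.24 = 4.084 A
R1 is in the main series path, so its power is I²R1.
P_R1 = (4.084)² × 3.11 = 51.87 W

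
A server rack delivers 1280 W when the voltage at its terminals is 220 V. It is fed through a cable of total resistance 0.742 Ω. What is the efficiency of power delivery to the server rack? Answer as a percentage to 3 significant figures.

98.1 %

I = P / V = 1280 / 220 = 5.818 A through the cable.
P_line = I² R_line = (5.818)² × 0.742 = 25.12 W
P_source = P_load + P_line = 1280 + 25.12 = 1305 W
η = P_load / P_source = 1280 / 1305 = 0.9808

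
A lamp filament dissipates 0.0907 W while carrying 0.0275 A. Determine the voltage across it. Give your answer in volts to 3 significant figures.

3.30 V

From P = V I = I²R = V²/R, with the two given quantities we get V = P / I.
V = 0.0907 / 0.02750 = 3.298 V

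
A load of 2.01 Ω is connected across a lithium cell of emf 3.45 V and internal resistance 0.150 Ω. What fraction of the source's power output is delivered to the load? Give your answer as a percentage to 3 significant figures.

η = P_load/(P_load+P_int) = I²R/(I²R+I²r) = R/(R+r) — the I² cancels for series elements.
η = R / (R + r) = 2.01 / (2.01 + 0.150) = 0.9306

93.1 %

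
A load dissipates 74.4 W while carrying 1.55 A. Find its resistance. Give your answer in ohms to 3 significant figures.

31.0 Ω

From P = V I = I²R = V²/R, with the two given quantities we get R = P / I².
R = 74.4 / (1.550)² = 30.97 Ω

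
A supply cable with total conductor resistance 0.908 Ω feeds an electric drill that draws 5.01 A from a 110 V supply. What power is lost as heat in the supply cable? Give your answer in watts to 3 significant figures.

22.8 W

Line loss is just I²R for the cable — we know both I and R_line directly.
The supply cable carries the full 5.01 A.
P_line = I² R_line = (5.010)² × 0.908 = 22.79 W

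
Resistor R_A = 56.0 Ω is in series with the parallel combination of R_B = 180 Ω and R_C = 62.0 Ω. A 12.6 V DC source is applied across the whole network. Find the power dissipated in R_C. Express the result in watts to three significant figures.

First combine the parallel branches into one equivalent R_p, then R_A + R_p is a series pair.
R_p = (180×62.0)/(180+62.0) = 46.12 Ω
R_total = 56.0 + 46.12 = 102.1 Ω
I = V / R_total = 12.6 / 102.1 = 0.1234 A
Voltage across the parallel pair: V_p = I × R_p = 0.1234 × 46.12 = 5.690 V
R_C sees V_p directly, so P = V_p² / R_C.
P_R_C = (5.690)² / 62.0 = 0.5222 W

0.522 W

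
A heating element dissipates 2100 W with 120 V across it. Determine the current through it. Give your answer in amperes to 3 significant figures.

17.5 A

From P = V I = I²R = V²/R, with the two given quantities we get I = P / V.
I = 2100 / 120 = 17.50 A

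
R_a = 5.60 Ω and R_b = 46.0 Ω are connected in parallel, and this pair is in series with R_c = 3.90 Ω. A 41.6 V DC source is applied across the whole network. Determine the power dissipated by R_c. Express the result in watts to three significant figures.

Reduce the parallel combination to a single R_p; the circuit then becomes R_p in series with the remaining resistor.
R_p = (5.60×46.0)/(5.60+46.0) = 4.992 Ω
R_total = R_p + 3.90 = 4.992 + 3.90 = 8.892 Ω
I = V / R_total = 41.6 / 8.892 = 4.678 A
R_c is the series element, so its power is I²R.
P_R_c = (4.678)² × 3.90 = 85.35 W

85.4 W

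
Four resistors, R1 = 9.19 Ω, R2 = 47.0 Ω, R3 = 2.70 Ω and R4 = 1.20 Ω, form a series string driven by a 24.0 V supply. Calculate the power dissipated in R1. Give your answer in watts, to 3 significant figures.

Since the resistors are in series they all carry the loop current I = V/R_total; the power in any one is I²R.
R_total = 9.19 + 47.0 + 2.70 + 1.20 = 60.09 Ω
I = V / R_total = 24.0 / 60.09 = 0.3994 A
P_R1 = I² × R1 = (0.3994)² × 9.19 = 1.466 W

1.47 W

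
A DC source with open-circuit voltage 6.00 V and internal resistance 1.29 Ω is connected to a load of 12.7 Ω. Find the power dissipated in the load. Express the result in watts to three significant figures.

2.34 W

The internal resistance and the load are in series, so the same I flows through both; get I from ε/(r+R), then I²R for the load.
I = ε / (r + R) = 6.00 / (1.29 + 12.7) = 0.4289 A
P_load = I² R = (0.4289)² × 12.7 = 2.336 W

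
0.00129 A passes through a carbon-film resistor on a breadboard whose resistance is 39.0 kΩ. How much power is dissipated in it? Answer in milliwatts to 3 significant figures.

64.9 mW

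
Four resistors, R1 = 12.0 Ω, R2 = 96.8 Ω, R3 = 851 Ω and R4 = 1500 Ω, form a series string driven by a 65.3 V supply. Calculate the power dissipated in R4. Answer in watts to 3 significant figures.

The current is common to all series resistors; compute it, then apply P = I²R for the target.
R_total = 12.0 + 96.8 + 851 + 1500 = 2460 Ω
I = V / R_total = 65.3 / 2460 = 0.02655 A
P_R4 = I² × R4 = (0.02655)² × 1500 = 1.057 W

1.06 W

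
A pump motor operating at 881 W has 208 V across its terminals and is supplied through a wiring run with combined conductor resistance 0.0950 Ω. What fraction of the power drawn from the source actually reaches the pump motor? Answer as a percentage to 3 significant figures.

I = P / V = 881 / 208 = 4.236 A through the wiring run.
P_line = I² R_line = (4.236)² × 0.0950 = 1.704 W
P_source = P_load + P_line = 881.0 + 1.704 = 882.7 W
η = P_load / P_source = 881.0 / 882.7 = 0.9981

99.8 %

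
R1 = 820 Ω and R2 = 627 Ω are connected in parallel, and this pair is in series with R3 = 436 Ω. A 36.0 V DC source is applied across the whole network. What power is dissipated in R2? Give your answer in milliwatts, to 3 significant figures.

Collapse the R1‖R2 pair into one equivalent R_p; then R_p and R3 form a series string.
R_p = (820×627)/(820+627) = 355.3 Ω
R_total = R_p + 436 = 355.3 + 436 = 791.3 Ω
I = V / R_total = 36.0 / 791.3 = 0.04549 A
Voltage across the parallel pair: V_p = I × R_p = 0.04549 × 355.3 = 16.16 V
R2 has V_p across it, so P = V_p²/R2.
P_R2 = (16.16)² / 627 = 0.4167 W

417 mW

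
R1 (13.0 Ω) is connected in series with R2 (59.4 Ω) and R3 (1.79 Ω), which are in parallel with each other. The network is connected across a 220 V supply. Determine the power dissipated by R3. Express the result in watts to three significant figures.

376 W

Collapse R2‖R3 to a single equivalent, reducing the network to two series elements.
R_p = (59.4×1.79)/(59.4+1.79) = 1.738 Ω
R_total = 13.0 + 1.738 = 14.74 Ω
I = V / R_total = 220 / 14.74 = 14.93 A
Voltage across the parallel pair: V_p = I × R_p = 14.93 × 1.738 = 25.94 V
With V_p across R3, its power is V_p²/R3.
P_R3 = (25.94)² / 1.79 = 375.9 W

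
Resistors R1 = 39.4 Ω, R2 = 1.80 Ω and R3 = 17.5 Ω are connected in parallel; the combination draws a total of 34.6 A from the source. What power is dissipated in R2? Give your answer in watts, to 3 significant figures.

Only the total current is stated, so first find the parallel equivalent to get the voltage across the combination.
1/R_eq = 1/39.4 + 1/1.80 + 1/17.5 ⇒ R_eq = 1.567 Ω
V = I_total × R_eq = 34.60 × 1.567 = 54.23 V
P_R2 = V² / R2 = (54.23)² / 1.80 = 1634 W

1630 W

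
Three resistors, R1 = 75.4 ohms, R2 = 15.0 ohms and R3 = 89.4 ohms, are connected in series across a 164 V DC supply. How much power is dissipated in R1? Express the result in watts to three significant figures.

Every series element carries the same I. Get I from the total resistance, then P = I² × R1.
R_total = 75.4 + 15.0 + 89.4 = 179.8 Ω
I = V / R_total = 164 / 179.8 = 0.9121 A
P_R1 = I² × R1 = (0.9121)² × 75.4 = 62.73 W

62.7 W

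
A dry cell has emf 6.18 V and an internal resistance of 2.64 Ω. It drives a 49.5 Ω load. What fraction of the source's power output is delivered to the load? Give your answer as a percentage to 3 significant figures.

94.9 %

Both r and R carry the same current, so the power split is just the resistance split: η = R/(R+r).
η = R / (R + r) = 49.5 / (49.5 + 2.64) = 0.9494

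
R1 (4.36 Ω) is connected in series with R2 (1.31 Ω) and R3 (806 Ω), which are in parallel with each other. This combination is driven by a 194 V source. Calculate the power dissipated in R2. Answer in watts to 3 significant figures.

Replace R2 and R3 with their parallel equivalent so the circuit becomes R1 in series with R_p.
R_p = (1.31×806)/(1.31+806) = 1.308 Ω
R_total = 4.36 + 1.308 = 5.668 Ω
I = V / R_total = 194 / 5.668 = 34.23 A
Voltage across the parallel pair: V_p = I × R_p = 34.23 × 1.308 = 44.77 V
R2 is across V_p, so use P = V²/R for that branch.
P_R2 = (44.77)² / 1.31 = 1530 W

1530 W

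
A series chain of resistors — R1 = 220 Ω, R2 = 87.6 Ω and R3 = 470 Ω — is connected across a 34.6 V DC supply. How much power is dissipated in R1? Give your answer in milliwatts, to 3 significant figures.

Series elements share the same current, so find I first, then use P = I²R.
R_total = 220 + 87.6 + 470 = 777.6 Ω
I = V / R_total = 34.6 / 777.6 = 0.04450 A
P_R1 = I² × R1 = (0.04450)² × 220 = 0.4356 W

436 mW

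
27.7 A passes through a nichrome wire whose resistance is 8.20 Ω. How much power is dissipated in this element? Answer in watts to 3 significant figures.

6290 W

Knowing I and R, the power is just I²R — no need to find V first.
P = (27.70 A)² × 8.20 Ω = 6292 W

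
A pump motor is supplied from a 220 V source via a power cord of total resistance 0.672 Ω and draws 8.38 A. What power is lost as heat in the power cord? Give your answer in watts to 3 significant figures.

The power cord and load are in series, so the same current flows in both; the loss is I²R_line.
The power cord carries the full 8.38 A.
P_line = I² R_line = (8.380)² × 0.672 = 47.19 W

47.2 W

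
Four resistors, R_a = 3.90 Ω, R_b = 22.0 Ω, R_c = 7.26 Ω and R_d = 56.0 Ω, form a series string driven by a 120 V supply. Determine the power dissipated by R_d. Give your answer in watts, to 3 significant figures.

In a series string the same current flows through every resistor — find that current, then P = I²R for the one we want.
R_total = 3.90 + 22.0 + 7.26 + 56.0 = 89.16 Ω
I = V / R_total = 120 / 89.16 = 1.346 A
P_R_d = I² × R_d = (1.346)² × 56.0 = 101.4 W

101 W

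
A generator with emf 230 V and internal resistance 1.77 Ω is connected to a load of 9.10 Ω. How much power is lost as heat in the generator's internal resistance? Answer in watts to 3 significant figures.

792 W

The source's internal resistance is just another series element carrying I; its dissipation is I²r.
I = ε / (r + R) = 230 / (1.77 + 9.10) = 21.16 A
P_int = I² r = (21.16)² × 1.77 = 792.4 W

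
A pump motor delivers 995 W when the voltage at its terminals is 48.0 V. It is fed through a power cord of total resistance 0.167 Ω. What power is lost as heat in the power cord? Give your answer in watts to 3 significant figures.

71.8 W

The power cord and load are in series, so the same current flows in both; the loss is I²R_line.
I = P / V = 995 / 48.0 = 20.73 A through the power cord.
P_line = I² R_line = (20.73)² × 0.167 = 71.76 W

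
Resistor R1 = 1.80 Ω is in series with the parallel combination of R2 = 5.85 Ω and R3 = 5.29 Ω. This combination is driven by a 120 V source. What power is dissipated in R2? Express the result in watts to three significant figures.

906 W

Reduce the parallel pair to R_p first; the network is then a simple series string.
R_p = (5.85×5.29)/(5.85+5.29) = 2.778 Ω
R_total = 1.80 + 2.778 = 4.578 Ω
I = V / R_total = 120 / 4.578 = 26.21 A
Voltage across the parallel pair: V_p = I × R_p = 26.21 × 2.778 = 72.82 V
R2 is across V_p, so use P = V²/R for that branch.
P_R2 = (72.82)² / 5.85 = 906.4 W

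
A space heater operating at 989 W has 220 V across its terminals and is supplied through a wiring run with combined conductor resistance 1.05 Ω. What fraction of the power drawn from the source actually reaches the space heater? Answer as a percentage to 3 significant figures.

97.9 %

I = P / V = 989 / 220 = 4.495 A through the wiring run.
P_line = I² R_line = (4.495)² × 1.05 = 21.22 W
P_source = P_load + P_line = 989.0 + 21.22 = 1010 W
η = P_load / P_source = 989.0 / 1010 = 0.9790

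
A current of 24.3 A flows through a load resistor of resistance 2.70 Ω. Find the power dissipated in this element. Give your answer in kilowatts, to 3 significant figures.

Current and resistance are given, so P = I²R is the direct form.
P = (24.30 A)² × 2.70 Ω = 1594 W

1.59 kW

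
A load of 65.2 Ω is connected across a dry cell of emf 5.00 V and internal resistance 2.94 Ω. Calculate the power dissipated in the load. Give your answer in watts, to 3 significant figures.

0.351 W

Find the circuit current first, then P = I²R for the load (series elements share I).
I = ε / (r + R) = 5.00 / (2.94 + 65.2) = 0.07338 A
P_load = I² R = (0.07338)² × 65.2 = 0.3511 W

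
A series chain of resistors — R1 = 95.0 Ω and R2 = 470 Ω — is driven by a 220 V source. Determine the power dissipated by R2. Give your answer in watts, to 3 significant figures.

The current is common to all series resistors; compute it, then apply P = I²R for the target.
R_total = 95.0 + 470 = 565.0 Ω
I = V / R_total = 220 / 565.0 = 0.3894 A
P_R2 = I² × R2 = (0.3894)² × 470 = 71.26 W

71.3 W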